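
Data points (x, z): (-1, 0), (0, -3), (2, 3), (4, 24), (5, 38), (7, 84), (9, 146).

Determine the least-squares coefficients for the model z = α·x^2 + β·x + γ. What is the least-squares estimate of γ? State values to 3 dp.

From the data, Σx^2·x^2 = 9860, Σx^2·x = 1268, Σx^2 = 176, Σx·x = 176, Σx = 26, Σ1 = 7.
And Σx^2·z = 17288, Σx·z = 2194, Σz = 292.
So MᵀM·[α, β, γ]ᵀ = Mᵀz: [[9860, 1268, 176]; [1268, 176, 26]; [176, 26, 7]]·[α, β, γ]ᵀ = [17288, 2194, 292]ᵀ.
Inverting the 3×3 Gram matrix, [α, β, γ]ᵀ = [94949/47544, -70241/47544, -23855/7924]ᵀ.

γ = -3.010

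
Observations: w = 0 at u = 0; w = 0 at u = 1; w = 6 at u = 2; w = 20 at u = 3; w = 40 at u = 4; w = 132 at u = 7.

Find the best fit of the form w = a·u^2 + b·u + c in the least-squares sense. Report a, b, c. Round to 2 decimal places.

a = 3.03, b = -2.24, c = -0.55

With design matrix A, AᵀA = [[2755, 443, 79]; [443, 79, 17]; [79, 17, 6]] and Aᵀw = [7312, 1156, 198]ᵀ.
Row-reducing yields a = 100/33, b = -74/33, c = -6/11.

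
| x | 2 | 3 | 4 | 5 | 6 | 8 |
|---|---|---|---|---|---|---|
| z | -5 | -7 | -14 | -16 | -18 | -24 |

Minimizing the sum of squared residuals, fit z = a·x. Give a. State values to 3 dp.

Normal-equation sums: Σx·x = 154.
And Σx·z = -467.
Hence a = -467 / 154 ≈ -3.03247.

a = -3.032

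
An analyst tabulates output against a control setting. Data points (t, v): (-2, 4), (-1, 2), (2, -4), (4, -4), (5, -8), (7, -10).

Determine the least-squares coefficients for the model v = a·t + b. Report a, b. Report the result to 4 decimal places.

MᵀM·[a, b]ᵀ = Mᵀv reads: 99·a + 15·b = -144;  15·a + 6·b = -20.
(Σt·t = 99, Σt = 15, Σ1 = 6, Σt·v = -144, Σv = -20.)
det = 99·6 − 15² = 369.
a = ((-144)·6 − 15·(-20))/369 = -188/123; b = (99·(-20) − 15·(-144))/369 = 20/41.

a = -1.5285, b = 0.4878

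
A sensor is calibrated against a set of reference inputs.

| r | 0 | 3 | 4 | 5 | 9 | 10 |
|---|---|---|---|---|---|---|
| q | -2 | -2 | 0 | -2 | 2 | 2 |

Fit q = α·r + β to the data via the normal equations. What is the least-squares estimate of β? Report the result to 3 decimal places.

Sums needed: Σr·r = 231, Σr = 31, Σ1 = 6.
For Aᵀq: Σr·q = 22, Σq = -2.
So AᵀA·[α, β]ᵀ = Aᵀq: [[231, 31]; [31, 6]]·[α, β]ᵀ = [22, -2]ᵀ.
Eliminating β: 6·(row 1) − 31·(row 2) gives 425·α = 6·22 − 31·(-2) = 194, so α = 194/425.
Then β = ((-2) − 31·(194/425))/6 = -1144/425.

β = -2.692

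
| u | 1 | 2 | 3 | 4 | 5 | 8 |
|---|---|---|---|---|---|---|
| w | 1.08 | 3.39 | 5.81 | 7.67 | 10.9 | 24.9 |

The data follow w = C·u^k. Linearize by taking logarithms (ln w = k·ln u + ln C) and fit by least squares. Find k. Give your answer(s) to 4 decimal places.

k = 1.4597

Let Y = ln w. Fitting Y = k·ln u + ln C by least squares:
Σln u = 6.8669, Σ(ln u)² = 10.5236, Σln w = 10.6983, Σln u·ln w = 16.1333.
Equations: 10.5236·k + 6.8669·ln C = 16.1333;  6.8669·k + 6·ln C = 10.6983.
Slope k = (n·Σln u·ln w − Σln u·Σln w)/(n·Σ(ln u)² − (Σln u)²) = (6·16.1333 − 6.8669·10.6983)/15.9867 = 1.45967; ln C = (Σln w − k·Σln u)/n = 0.11248.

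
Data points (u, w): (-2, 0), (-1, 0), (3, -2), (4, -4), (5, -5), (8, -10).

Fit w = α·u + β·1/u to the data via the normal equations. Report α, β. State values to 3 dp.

Sums needed: Σu·u = 119, Σu·1/u = 6, Σ1/u·1/u = 21301/14400.
Moment sums: Σu·w = -127, Σ1/u·w = -47/12.
Normal equations: [[119, 6]; [6, 21301/14400]]·[α, β]ᵀ = [-127, -47/12]ᵀ.
Δ = 119·(21301/14400) − 6² = 2016419/14400.
α = ((-127)·(21301/14400) − 6·(-47/12))/(2016419/14400) = -2366827/2016419; β = (119·(-47/12) − 6·(-127))/(2016419/14400) = 4261200/2016419.

α = -1.174, β = 2.113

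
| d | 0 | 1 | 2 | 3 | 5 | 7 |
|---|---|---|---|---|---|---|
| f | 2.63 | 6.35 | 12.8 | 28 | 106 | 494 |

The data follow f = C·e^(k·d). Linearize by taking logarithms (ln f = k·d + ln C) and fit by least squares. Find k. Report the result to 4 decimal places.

k = 0.7350

Linearized form: ln f = k·d + ln C. From the 6 transformed points,
AᵀA = [[88.0000, 18.0000]; [18.0000, 6]], rhs = [83.6789, 19.5631]ᵀ  (here Σd = 18.0000, Σ(d)² = 88.0000, Σln f = 19.5631, Σd·ln f = 83.6789).
Slope k = (n·Σd·ln f − Σd·Σln f)/(n·Σ(d)² − (Σd)²) = (6·83.6789 − 18.0000·19.5631)/204.0000 = 0.73499; ln C = (Σln f − k·Σd)/n = 1.05554.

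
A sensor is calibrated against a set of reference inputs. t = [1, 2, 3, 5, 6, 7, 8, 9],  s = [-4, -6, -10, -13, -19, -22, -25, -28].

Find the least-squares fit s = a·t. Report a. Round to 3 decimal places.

Compute the Gram sums: Σt·t = 269.
Moment sums: Σt·s = -831.
So AᵀA·[a]ᵀ = Aᵀs: [[269]]·[a]ᵀ = [-831]ᵀ.
a = (-831)/269 = -3.08922.

a = -3.089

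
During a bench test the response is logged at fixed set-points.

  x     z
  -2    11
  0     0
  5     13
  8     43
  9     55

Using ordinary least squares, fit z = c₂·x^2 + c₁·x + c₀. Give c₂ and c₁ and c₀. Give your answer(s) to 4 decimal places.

With design matrix M, MᵀM = [[11298, 1358, 174]; [1358, 174, 20]; [174, 20, 5]] and Mᵀz = [7576, 882, 122]ᵀ.
Inverting the 3×3 Gram matrix, [c₂, c₁, c₀]ᵀ = [65287/68224, -173827/68224, 1073/832]ᵀ.

c₂ = 0.9570, c₁ = -2.5479, c₀ = 1.2897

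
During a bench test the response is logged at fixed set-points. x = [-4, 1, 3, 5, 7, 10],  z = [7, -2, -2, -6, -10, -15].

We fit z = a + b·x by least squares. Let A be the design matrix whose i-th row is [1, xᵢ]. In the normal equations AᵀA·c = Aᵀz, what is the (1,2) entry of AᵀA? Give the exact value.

Row 1 ↔ basis 1, column 2 ↔ basis x, so (AᵀA)_{1,2} = Σᵢ x = (1)·(-4) + (1)·(1) + (1)·(3) + (1)·(5) + (1)·(7) + (1)·(10) = 22.

22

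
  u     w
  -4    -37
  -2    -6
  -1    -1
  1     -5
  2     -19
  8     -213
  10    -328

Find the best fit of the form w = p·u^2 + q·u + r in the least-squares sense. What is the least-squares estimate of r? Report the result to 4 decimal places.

r = -0.1772

Entries of MᵀM: Σu^2·u^2 = 14386, Σu^2·u = 1448, Σu^2 = 190, Σu·u = 190, Σu = 14, Σ1 = 7.
Right-hand side: Σu^2·w = -47130, Σu·w = -4866, Σw = -609.
Normal equations: [[14386, 1448, 190]; [1448, 190, 14]; [190, 14, 7]]·[p, q, r]ᵀ = [-47130, -4866, -609]ᵀ.
Row-reducing yields p = -206332/68921, q = -191736/68921, r = -12215/68921.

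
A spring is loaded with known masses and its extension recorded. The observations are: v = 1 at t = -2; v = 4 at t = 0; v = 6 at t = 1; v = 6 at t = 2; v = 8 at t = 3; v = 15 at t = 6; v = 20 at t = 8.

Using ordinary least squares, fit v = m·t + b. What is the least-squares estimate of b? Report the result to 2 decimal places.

Entries of MᵀM: Σt·t = 118, Σt = 18, Σ1 = 7.
Moment sums: Σt·v = 290, Σv = 60.
MᵀM·[m, b]ᵀ = Mᵀv becomes [[118, 18]; [18, 7]]·[m, b]ᵀ = [290, 60]ᵀ.
Determinant 118·7 − 18² = 502.
m = (290·7 − 18·60)/502 = 475/251; b = (118·60 − 18·290)/502 = 930/251.

b = 3.71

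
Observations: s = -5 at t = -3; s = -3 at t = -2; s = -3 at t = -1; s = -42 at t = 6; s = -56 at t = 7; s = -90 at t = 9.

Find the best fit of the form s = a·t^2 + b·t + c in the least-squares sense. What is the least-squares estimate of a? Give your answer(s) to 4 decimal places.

Forming MᵀM = [[10356, 1252, 180]; [1252, 180, 16]; [180, 16, 6]] and Mᵀs = [-11606, -1430, -199]ᵀ gives MᵀM·[a, b, c]ᵀ = Mᵀs.
Row-reducing yields a = -29897/31740, b = -13263/10580, c = -12424/7935.

a = -0.9419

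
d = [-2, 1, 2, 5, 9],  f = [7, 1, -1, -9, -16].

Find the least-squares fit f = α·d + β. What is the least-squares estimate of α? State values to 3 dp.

Normal-equation sums: Σd·d = 115, Σd = 15, Σ1 = 5.
Moment sums: Σd·f = -204, Σf = -18.
Normal equations: [[115, 15]; [15, 5]]·[α, β]ᵀ = [-204, -18]ᵀ.
Δ = 115·5 − 15² = 350.
α = ((-204)·5 − 15·(-18))/350 = -15/7; β = (115·(-18) − 15·(-204))/350 = 99/35.

α = -2.143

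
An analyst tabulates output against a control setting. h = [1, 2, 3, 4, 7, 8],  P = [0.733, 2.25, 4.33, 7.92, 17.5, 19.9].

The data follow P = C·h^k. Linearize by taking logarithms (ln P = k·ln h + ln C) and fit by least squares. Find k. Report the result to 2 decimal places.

Linearized form: ln P = k·ln h + ln C. From the 6 transformed points,
Σln h = 7.2034, Σ(ln h)² = 11.7199, Σln P = 9.8882, Σln h·ln P = 16.8296.
Normal system: [[11.7199, 7.2034]; [7.2034, 6]]·[k, ln C]ᵀ = [16.8296, 9.8882]ᵀ.
Δ = 11.7199·6 − (7.2034)² = 18.4301; k = (16.8296·6 − 7.2034·9.8882)/18.4301 = 1.61414, ln C = (11.7199·9.8882 − 7.2034·16.8296)/18.4301 = -0.28985.

k = 1.61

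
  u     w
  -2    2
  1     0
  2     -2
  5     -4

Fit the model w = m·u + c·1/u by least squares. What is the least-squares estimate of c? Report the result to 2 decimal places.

Sums needed: Σu·u = 34, Σu·1/u = 4, Σ1/u·1/u = 77/50.
Moment sums: Σu·w = -28, Σ1/u·w = -14/5.
XᵀX·[m, c]ᵀ = Xᵀw becomes [[34, 4]; [4, 77/50]]·[m, c]ᵀ = [-28, -14/5]ᵀ.
Δ = 34·(77/50) − 4² = 909/25.
m = ((-28)·(77/50) − 4·(-14/5))/(909/25) = -266/303; c = (34·(-14/5) − 4·(-28))/(909/25) = 140/303.

c = 0.46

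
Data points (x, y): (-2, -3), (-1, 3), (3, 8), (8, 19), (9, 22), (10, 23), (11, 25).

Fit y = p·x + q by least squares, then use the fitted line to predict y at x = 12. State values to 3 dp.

The normal system AᵀA·[p, q]ᵀ = Aᵀy is [[380, 38]; [38, 7]]·[p, q]ᵀ = [882, 97]ᵀ.
Eliminating q: 7·(row 1) − 38·(row 2) gives 1216·p = 7·882 − 38·97 = 2488, so p = 311/152.
Then q = (97 − 38·(311/152))/7 = 11/4.
At x = 12: ŷ = (311/152)·(12) + (11/4)·(1) = 2075/76.

ŷ = 27.303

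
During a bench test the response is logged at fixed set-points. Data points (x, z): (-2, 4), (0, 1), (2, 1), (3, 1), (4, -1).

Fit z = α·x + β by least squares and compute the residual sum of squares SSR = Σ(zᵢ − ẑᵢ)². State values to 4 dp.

Normal-equation sums: Σx·x = 33, Σx = 7, Σ1 = 5.
And Σx·z = -7, Σz = 6.
AᵀA·[α, β]ᵀ = Aᵀz becomes [[33, 7]; [7, 5]]·[α, β]ᵀ = [-7, 6]ᵀ.
Determinant 33·5 − 7² = 116.
α = ((-7)·5 − 7·6)/116 = -77/116; β = (33·6 − 7·(-7))/116 = 247/116.
Residuals: 63/116, -131/116, 23/116, 25/29, -55/116; SSR = 299/116.

SSR = 2.5776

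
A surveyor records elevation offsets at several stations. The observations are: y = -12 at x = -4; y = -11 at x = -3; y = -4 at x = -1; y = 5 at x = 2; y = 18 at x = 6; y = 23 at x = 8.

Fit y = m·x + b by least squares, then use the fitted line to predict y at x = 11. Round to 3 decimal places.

ŷ = 32.464

AᵀA·[m, b]ᵀ = Aᵀy reads: 130·m + 8·b = 387;  8·m + 6·b = 19.
Determinant 130·6 − 8² = 716.
m = (387·6 − 8·19)/716 = 1085/358; b = (130·19 − 8·387)/716 = -313/358.
At x = 11: ŷ = (1085/358)·(11) + (-313/358)·(1) = 5811/179.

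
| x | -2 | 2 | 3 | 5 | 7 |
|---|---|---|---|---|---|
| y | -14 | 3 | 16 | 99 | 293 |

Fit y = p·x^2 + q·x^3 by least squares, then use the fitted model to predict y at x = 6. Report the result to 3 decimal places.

Entries of MᵀM: Σx^2·x^2 = 3139, Σx^2·x^3 = 20175, Σx^3·x^3 = 134131.
Moment sums: Σx^2·y = 16932, Σx^3·y = 113442.
Δ = 3139·134131 − 20175² = 14006584.
p = (16932·134131 − 20175·113442)/14006584 = -8793129/7003292; q = (3139·113442 − 20175·16932)/14006584 = 7245669/7003292.
At x = 6: ŷ = (-8793129/7003292)·(36) + (7245669/7003292)·(216) = 312127965/1750823.

ŷ = 178.275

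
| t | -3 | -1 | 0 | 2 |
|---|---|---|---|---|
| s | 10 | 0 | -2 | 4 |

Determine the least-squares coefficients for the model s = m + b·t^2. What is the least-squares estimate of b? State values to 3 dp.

Sums needed: Σ1 = 4, Σt^2 = 14, Σt^2·t^2 = 98.
Moment sums: Σs = 12, Σt^2·s = 106.
Normal equations: [[4, 14]; [14, 98]]·[m, b]ᵀ = [12, 106]ᵀ.
Eliminating b: 98·(row 1) − 14·(row 2) gives 196·m = 98·12 − 14·106 = -308, so m = -11/7.
Then b = (106 − 14·(-11/7))/98 = 64/49.

b = 1.306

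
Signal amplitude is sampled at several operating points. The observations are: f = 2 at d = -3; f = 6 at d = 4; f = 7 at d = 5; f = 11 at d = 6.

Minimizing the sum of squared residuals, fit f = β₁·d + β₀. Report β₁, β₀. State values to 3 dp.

Compute the Gram sums: Σd·d = 86, Σd = 12, Σ1 = 4.
And Σd·f = 119, Σf = 26.
XᵀX·[β₁, β₀]ᵀ = Xᵀf becomes [[86, 12]; [12, 4]]·[β₁, β₀]ᵀ = [119, 26]ᵀ.
Eliminating β₀: 4·(row 1) − 12·(row 2) gives 200·β₁ = 4·119 − 12·26 = 164, so β₁ = 41/50.
Then β₀ = (26 − 12·(41/50))/4 = 101/25.

β₁ = 0.820, β₀ = 4.040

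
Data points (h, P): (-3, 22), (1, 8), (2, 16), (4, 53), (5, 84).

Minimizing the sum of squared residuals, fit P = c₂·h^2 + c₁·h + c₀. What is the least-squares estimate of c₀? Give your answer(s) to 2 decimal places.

c₀ = 1.73

From the data, Σh^2·h^2 = 979, Σh^2·h = 171, Σh^2 = 55, Σh·h = 55, Σh = 9, Σ1 = 5.
Right-hand side: Σh^2·P = 3218, Σh·P = 606, ΣP = 183.
Normal equations: [[979, 171, 55]; [171, 55, 9]; [55, 9, 5]]·[c₂, c₁, c₀]ᵀ = [3218, 606, 183]ᵀ.
Row-reducing yields c₂ = 67097/23318, c₁ = 41721/23318, c₀ = 20137/11659.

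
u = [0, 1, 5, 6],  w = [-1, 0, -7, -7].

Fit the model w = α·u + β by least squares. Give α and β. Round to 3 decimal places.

α = -1.231, β = -0.058

Entries of AᵀA: Σu·u = 62, Σu = 12, Σ1 = 4.
For Aᵀw: Σu·w = -77, Σw = -15.
Normal equations: [[62, 12]; [12, 4]]·[α, β]ᵀ = [-77, -15]ᵀ.
Determinant 62·4 − 12² = 104.
α = ((-77)·4 − 12·(-15))/104 = -16/13; β = (62·(-15) − 12·(-77))/104 = -3/52.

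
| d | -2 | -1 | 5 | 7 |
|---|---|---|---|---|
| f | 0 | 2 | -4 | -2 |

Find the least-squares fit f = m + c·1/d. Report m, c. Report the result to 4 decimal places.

Compute the Gram sums: Σ1 = 4, Σ1/d = -81/70, Σ1/d·1/d = 6421/4900.
Moment sums: Σf = -4, Σ1/d·f = -108/35.
So MᵀM·[m, c]ᵀ = Mᵀf: [[4, -81/70]; [-81/70, 6421/4900]]·[m, c]ᵀ = [-4, -108/35]ᵀ.
det = 4·(6421/4900) − (-81/70)² = 19123/4900.
m = ((-4)·(6421/4900) − (-81/70)·(-108/35))/(19123/4900) = -43180/19123; c = (4·(-108/35) − (-81/70)·(-4))/(19123/4900) = -83160/19123.

m = -2.2580, c = -4.3487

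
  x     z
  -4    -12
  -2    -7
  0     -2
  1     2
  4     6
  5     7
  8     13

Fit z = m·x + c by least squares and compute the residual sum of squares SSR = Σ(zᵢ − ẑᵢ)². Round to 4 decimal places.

SSR = 9.5515

Normal-equation sums: Σx·x = 126, Σx = 12, Σ1 = 7.
Right-hand side: Σx·z = 227, Σz = 7.
Determinant 126·7 − 12² = 738.
m = (227·7 − 12·7)/738 = 1505/738; c = (126·7 − 12·227)/738 = -307/123.
Residuals: -497/369, -157/369, 61/123, 1813/738, 125/369, -517/738, -302/369; SSR = 7049/738.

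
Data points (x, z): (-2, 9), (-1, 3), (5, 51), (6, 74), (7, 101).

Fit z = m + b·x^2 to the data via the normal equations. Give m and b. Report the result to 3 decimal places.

From the data, Σ1 = 5, Σx^2 = 115, Σx^2·x^2 = 4339.
Moment sums: Σz = 238, Σx^2·z = 8927.
So AᵀA·[m, b]ᵀ = Aᵀz: [[5, 115]; [115, 4339]]·[m, b]ᵀ = [238, 8927]ᵀ.
Eliminating b: 4339·(row 1) − 115·(row 2) gives 8470·m = 4339·238 − 115·8927 = 6077, so m = 6077/8470.
Then b = (8927 − 115·(6077/8470))/4339 = 3453/1694.

m = 0.717, b = 2.038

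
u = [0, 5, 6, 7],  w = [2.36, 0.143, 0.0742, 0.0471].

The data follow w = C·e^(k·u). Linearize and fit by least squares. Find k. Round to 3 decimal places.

Let Y = ln w. Fitting Y = k·u + ln C by least squares:
Σu = 18.0000, Σ(u)² = 110.0000, Σln w = -6.7427, Σu·ln w = -46.7189.
Normal system: [[110.0000, 18.0000]; [18.0000, 4]]·[k, ln C]ᵀ = [-46.7189, -6.7427]ᵀ.
Solving (det = 116.0000): k = -0.56471, ln C = 0.85552.

k = -0.565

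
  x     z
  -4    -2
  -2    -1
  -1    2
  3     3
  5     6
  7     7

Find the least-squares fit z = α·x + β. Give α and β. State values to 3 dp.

α = 0.814, β = 1.414

Setting ∂/∂α … = 0 gives: 104·α + 8·β = 96;  8·α + 6·β = 15.
Δ = 104·6 − 8² = 560.
α = (96·6 − 8·15)/560 = 57/70; β = (104·15 − 8·96)/560 = 99/70.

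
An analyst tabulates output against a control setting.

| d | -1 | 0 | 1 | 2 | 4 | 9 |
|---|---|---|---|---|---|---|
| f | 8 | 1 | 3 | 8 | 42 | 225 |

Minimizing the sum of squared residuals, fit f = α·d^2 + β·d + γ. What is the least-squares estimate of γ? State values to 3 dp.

Entries of MᵀM: Σd^2·d^2 = 6835, Σd^2·d = 801, Σd^2 = 103, Σd·d = 103, Σd = 15, Σ1 = 6.
Moment sums: Σd^2·f = 18940, Σd·f = 2204, Σf = 287.
Normal equations: [[6835, 801, 103]; [801, 103, 15]; [103, 15, 6]]·[α, β, γ]ᵀ = [18940, 2204, 287]ᵀ.
Inverting the 3×3 Gram matrix, [α, β, γ]ᵀ = [329849/109456, -252925/109456, 102775/54728]ᵀ.

γ = 1.878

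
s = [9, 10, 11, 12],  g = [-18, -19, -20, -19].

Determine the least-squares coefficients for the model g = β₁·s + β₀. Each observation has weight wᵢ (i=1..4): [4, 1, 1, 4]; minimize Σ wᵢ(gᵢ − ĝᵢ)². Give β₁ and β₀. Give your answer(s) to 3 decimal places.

β₁ = -0.351, β₀ = -15.011

From the data, Σwᵢ·s·s = 1121, Σwᵢ·s = 105, Σwᵢ·1 = 10.
And Σwᵢ·s·g = -1970, Σwᵢ·g = -187.
AᵀWA·[β₁, β₀]ᵀ = AᵀWg becomes [[1121, 105]; [105, 10]]·[β₁, β₀]ᵀ = [-1970, -187]ᵀ.
Eliminating β₀: 10·(row 1) − 105·(row 2) gives 185·β₁ = 10·(-1970) − 105·(-187) = -65, so β₁ = -13/37.
Then β₀ = ((-187) − 105·(-13/37))/10 = -2777/185.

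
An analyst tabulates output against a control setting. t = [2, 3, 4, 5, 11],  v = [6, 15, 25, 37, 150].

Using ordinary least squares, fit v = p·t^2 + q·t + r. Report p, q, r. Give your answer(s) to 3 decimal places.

p = 0.942, q = 3.725, r = -5.005

The normal system XᵀX·[p, q, r]ᵀ = Xᵀv is [[15619, 1555, 175]; [1555, 175, 25]; [175, 25, 5]]·[p, q, r]ᵀ = [19634, 1992, 233]ᵀ.
Row-reducing yields p = 1159/1230, q = 22909/6150, r = -1026/205.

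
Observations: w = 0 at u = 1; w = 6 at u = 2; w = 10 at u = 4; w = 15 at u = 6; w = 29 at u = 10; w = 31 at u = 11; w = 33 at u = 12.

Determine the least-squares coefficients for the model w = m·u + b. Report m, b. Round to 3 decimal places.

From the data, Σu·u = 422, Σu = 46, Σ1 = 7.
And Σu·w = 1169, Σw = 124.
XᵀX·[m, b]ᵀ = Xᵀw becomes [[422, 46]; [46, 7]]·[m, b]ᵀ = [1169, 124]ᵀ.
Determinant 422·7 − 46² = 838.
m = (1169·7 − 46·124)/838 = 2479/838; b = (422·124 − 46·1169)/838 = -723/419.

m = 2.958, b = -1.726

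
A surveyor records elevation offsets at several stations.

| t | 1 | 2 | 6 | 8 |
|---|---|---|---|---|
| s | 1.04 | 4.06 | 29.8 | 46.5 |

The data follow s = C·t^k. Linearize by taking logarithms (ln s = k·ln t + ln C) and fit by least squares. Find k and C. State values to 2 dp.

Linearized form: ln s = k·ln t + ln C. From the 4 transformed points,
XᵀX = [[8.0149, 4.5643]; [4.5643, 4]], rhs = [15.0373, 8.6744]ᵀ  (here Σln t = 4.5643, Σ(ln t)² = 8.0149, Σln s = 8.6744, Σln t·ln s = 15.0373).
Δ = 8.0149·4 − (4.5643)² = 11.2265; k = (15.0373·4 − 4.5643·8.6744)/11.2265 = 1.83106, ln C = (8.0149·8.6744 − 4.5643·15.0373)/11.2265 = 0.07919, so C = exp(0.07919) = 1.08241.

k = 1.83, C = 1.08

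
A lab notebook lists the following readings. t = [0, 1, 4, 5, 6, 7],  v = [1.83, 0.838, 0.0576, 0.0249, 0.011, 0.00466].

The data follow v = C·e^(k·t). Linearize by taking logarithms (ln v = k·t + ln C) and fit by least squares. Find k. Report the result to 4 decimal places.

k = -0.8594

Let Y = ln v. Fitting Y = k·t + ln C by least squares:
AᵀA = [[127.0000, 23.0000]; [23.0000, 6]], rhs = [-94.6984, -15.9981]ᵀ  (here Σt = 23.0000, Σ(t)² = 127.0000, Σln v = -15.9981, Σt·ln v = -94.6984).
Slope k = (n·Σt·ln v − Σt·Σln v)/(n·Σ(t)² − (Σt)²) = (6·-94.6984 − 23.0000·-15.9981)/233.0000 = -0.85937; ln C = (Σln v − k·Σt)/n = 0.62790.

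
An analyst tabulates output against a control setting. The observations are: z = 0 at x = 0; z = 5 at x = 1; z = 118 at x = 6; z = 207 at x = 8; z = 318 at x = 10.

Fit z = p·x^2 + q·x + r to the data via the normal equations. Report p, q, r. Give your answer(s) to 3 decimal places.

Forming AᵀA = [[15393, 1729, 201]; [1729, 201, 25]; [201, 25, 5]] and Aᵀz = [49301, 5549, 648]ᵀ gives AᵀA·[p, q, r]ᵀ = Aᵀz.
Solving the 3×3 system (Gaussian elimination) gives p = 59619/19748, q = 16013/9874, r = 2527/19748.

p = 3.019, q = 1.622, r = 0.128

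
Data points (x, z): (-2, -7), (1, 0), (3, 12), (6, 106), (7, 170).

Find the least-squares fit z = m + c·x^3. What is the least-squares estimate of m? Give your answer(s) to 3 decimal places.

m = -1.725

Compute the Gram sums: Σ1 = 5, Σx^3 = 579, Σx^3·x^3 = 165099.
For Aᵀz: Σz = 281, Σx^3·z = 81586.
Normal equations: [[5, 579]; [579, 165099]]·[m, c]ᵀ = [281, 81586]ᵀ.
Eliminating c: 165099·(row 1) − 579·(row 2) gives 490254·m = 165099·281 − 579·81586 = -845475, so m = -281825/163418.
Then c = (81586 − 579·(-281825/163418))/165099 = 245231/490254.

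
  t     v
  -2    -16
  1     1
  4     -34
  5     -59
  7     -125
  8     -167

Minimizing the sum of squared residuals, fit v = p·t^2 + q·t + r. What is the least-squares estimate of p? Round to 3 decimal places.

p = -2.998

From the data, Σt^2·t^2 = 7395, Σt^2·t = 1037, Σt^2 = 159, Σt·t = 159, Σt = 23, Σ1 = 6.
And Σt^2·v = -18895, Σt·v = -2609, Σv = -400.
Normal equations: [[7395, 1037, 159]; [1037, 159, 23]; [159, 23, 6]]·[p, q, r]ᵀ = [-18895, -2609, -400]ᵀ.
Row-reducing yields p = -25543/8520, q = 41293/14200, r = 34789/21300.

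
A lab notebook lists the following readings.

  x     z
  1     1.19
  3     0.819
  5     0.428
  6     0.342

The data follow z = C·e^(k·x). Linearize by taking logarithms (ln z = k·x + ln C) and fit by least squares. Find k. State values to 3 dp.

k = -0.258

Taking logs, ln z = k·x + ln C, so regress ln z on x.
Σx = 15.0000, Σ(x)² = 71.0000, Σln z = -1.9473, Σx·ln z = -11.1059.
Equations: 71.0000·k + 15.0000·ln C = -11.1059;  15.0000·k + 4·ln C = -1.9473.
Δ = 71.0000·4 − (15.0000)² = 59.0000; k = (-11.1059·4 − 15.0000·-1.9473)/59.0000 = -0.25787, ln C = (71.0000·-1.9473 − 15.0000·-11.1059)/59.0000 = 0.48018.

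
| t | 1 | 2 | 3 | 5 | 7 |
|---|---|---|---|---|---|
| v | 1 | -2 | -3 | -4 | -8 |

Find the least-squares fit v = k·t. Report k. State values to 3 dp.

Forming XᵀX = [[88]] and Xᵀv = [-88]ᵀ gives XᵀX·[k]ᵀ = Xᵀv.
Hence k = -88 / 88 ≈ -1.

k = -1.000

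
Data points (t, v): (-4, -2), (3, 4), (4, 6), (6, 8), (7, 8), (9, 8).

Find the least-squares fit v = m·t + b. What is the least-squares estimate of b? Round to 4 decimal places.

b = 1.8217

AᵀA·[m, b]ᵀ = Aᵀv reads: 207·m + 25·b = 220;  25·m + 6·b = 32.
(Σt·t = 207, Σt = 25, Σ1 = 6, Σt·v = 220, Σv = 32.)
det = 207·6 − 25² = 617.
m = (220·6 − 25·32)/617 = 520/617; b = (207·32 − 25·220)/617 = 1124/617.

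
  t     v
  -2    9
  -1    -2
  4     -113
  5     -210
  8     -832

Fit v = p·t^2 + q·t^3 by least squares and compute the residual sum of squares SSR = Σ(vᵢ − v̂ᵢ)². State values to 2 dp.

SSR = 12.73

Forming AᵀA = [[4994, 36884]; [36884, 281930]] and Aᵀv = [-60272, -459536]ᵀ gives AᵀA·[p, q]ᵀ = Aᵀv.
Eliminating q: 281930·(row 1) − 36884·(row 2) gives 47528964·p = 281930·(-60272) − 36884·(-459536) = -42959136, so p = -3579928/3960747.
Then q = ((-459536) − 36884·(-3579928/3960747))/281930 = -5987528/3960747.
Residuals: 32797/62869, -10329094/3960747, -2361257/1320249, 883190/565821, -611776/3960747; SSR = 16809514/1320249.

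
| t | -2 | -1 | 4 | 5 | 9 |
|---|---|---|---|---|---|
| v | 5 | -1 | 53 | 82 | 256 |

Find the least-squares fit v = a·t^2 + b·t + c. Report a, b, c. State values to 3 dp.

a = 2.961, b = 2.057, c = -2.377

From the data, Σt^2·t^2 = 7459, Σt^2·t = 909, Σt^2 = 127, Σt·t = 127, Σt = 15, Σ1 = 5.
Moment sums: Σt^2·v = 23653, Σt·v = 2917, Σv = 395.
MᵀM·[a, b, c]ᵀ = Mᵀv becomes [[7459, 909, 127]; [909, 127, 15]; [127, 15, 5]]·[a, b, c]ᵀ = [23653, 2917, 395]ᵀ.
Row-reducing yields a = 252930/85423, b = 175678/85423, c = -203039/85423.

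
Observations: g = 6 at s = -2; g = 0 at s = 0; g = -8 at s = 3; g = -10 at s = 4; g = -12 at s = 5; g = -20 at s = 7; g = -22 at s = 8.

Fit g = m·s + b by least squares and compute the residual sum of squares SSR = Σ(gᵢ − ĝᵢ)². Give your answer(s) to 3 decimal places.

With design matrix A, AᵀA = [[167, 25]; [25, 7]] and Aᵀg = [-452, -66]ᵀ.
Δ = 167·7 − 25² = 544.
m = ((-452)·7 − 25·(-66))/544 = -757/272; b = (167·(-66) − 25·(-452))/544 = 139/272.
Residuals: -21/272, -139/272, -11/68, 169/272, 191/136, -35/34, -67/272; SSR = 513/136.

SSR = 3.772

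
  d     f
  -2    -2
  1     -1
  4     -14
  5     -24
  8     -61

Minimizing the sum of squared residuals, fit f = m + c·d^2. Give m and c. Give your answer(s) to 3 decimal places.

m = 0.908, c = -0.969

The normal equations are: 5·m + 110·c = -102;  110·m + 4994·c = -4737.
Determinant 5·4994 − 110² = 12870.
m = ((-102)·4994 − 110·(-4737))/12870 = 59/65; c = (5·(-4737) − 110·(-102))/12870 = -277/286.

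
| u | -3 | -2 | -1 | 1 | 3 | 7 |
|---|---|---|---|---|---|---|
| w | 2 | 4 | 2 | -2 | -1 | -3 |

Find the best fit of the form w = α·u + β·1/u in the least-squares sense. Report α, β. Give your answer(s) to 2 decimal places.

α = -0.41, β = -1.99

From the data, Σu·u = 73, Σu·1/u = 6, Σ1/u·1/u = 4397/1764.
Right-hand side: Σu·w = -42, Σ1/u·w = -52/7.
Eliminating β: (4397/1764)·(row 1) − 6·(row 2) gives (257477/1764)·α = (4397/1764)·(-42) − 6·(-52/7) = -2525/42, so α = -106050/257477.
Then β = ((-52/7) − 6·(-106050/257477))/(4397/1764) = -512064/257477.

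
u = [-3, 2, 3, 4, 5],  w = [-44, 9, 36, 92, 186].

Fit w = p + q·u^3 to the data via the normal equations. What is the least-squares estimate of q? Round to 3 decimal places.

q = 1.512

AᵀA·[p, q]ᵀ = Aᵀw reads: 5·p + 197·q = 279;  197·p + 21243·q = 31370.
(Σ1 = 5, Σu^3 = 197, Σu^3·u^3 = 21243, Σw = 279, Σu^3·w = 31370.)
Eliminating q: 21243·(row 1) − 197·(row 2) gives 67406·p = 21243·279 − 197·31370 = -253093, so p = -253093/67406.
Then q = (31370 − 197·(-253093/67406))/21243 = 101887/67406.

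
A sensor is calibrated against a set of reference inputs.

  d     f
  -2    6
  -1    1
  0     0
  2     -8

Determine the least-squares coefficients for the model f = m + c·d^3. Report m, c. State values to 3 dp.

Forming MᵀM = [[4, -1]; [-1, 129]] and Mᵀf = [-1, -113]ᵀ gives MᵀM·[m, c]ᵀ = Mᵀf.
Determinant 4·129 − (-1)² = 515.
m = ((-1)·129 − (-1)·(-113))/515 = -242/515; c = (4·(-113) − (-1)·(-1))/515 = -453/515.

m = -0.470, c = -0.880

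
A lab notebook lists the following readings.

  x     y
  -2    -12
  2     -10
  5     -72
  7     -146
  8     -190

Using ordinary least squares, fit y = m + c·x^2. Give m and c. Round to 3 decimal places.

m = 1.333, c = -2.991

AᵀA·[m, c]ᵀ = Aᵀy reads: 5·m + 146·c = -430;  146·m + 7154·c = -21202.
det = 5·7154 − 146² = 14454.
m = ((-430)·7154 − 146·(-21202))/14454 = 4/3; c = (5·(-21202) − 146·(-430))/14454 = -655/219.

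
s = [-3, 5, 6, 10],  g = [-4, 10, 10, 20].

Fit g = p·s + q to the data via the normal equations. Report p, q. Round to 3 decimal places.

p = 1.798, q = 0.910

AᵀA·[p, q]ᵀ = Aᵀg reads: 170·p + 18·q = 322;  18·p + 4·q = 36.
(Σs·s = 170, Σs = 18, Σ1 = 4, Σs·g = 322, Σg = 36.)
Determinant 170·4 − 18² = 356.
p = (322·4 − 18·36)/356 = 160/89; q = (170·36 − 18·322)/356 = 81/89.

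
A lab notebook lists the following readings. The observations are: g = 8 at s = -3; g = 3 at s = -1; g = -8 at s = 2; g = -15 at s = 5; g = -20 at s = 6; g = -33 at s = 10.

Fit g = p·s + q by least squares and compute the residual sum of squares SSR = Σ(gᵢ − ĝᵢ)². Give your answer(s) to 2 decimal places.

With design matrix X, XᵀX = [[175, 19]; [19, 6]] and Xᵀg = [-568, -65]ᵀ.
det = 175·6 − 19² = 689.
p = ((-568)·6 − 19·(-65))/689 = -41/13; q = (175·(-65) − 19·(-568))/689 = -11/13.
Residuals: -8/13, 9/13, -11/13, 21/13, -3/13, -8/13; SSR = 60/13.

SSR = 4.62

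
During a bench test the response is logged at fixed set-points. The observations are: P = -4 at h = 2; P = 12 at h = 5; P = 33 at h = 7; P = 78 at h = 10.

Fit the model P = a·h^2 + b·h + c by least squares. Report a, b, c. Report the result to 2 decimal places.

a = 0.97, b = -1.34, c = -5.25

The normal equations are: 13042·a + 1476·b + 178·c = 9701;  1476·a + 178·b + 24·c = 1063;  178·a + 24·b + 4·c = 119.
(Σh^2·h^2 = 13042, Σh^2·h = 1476, Σh^2 = 178, Σh·h = 178, Σh = 24, Σ1 = 4, Σh^2·P = 9701, Σh·P = 1063, ΣP = 119.)
Row-reducing yields a = 29/30, b = -227/170, c = -268/51.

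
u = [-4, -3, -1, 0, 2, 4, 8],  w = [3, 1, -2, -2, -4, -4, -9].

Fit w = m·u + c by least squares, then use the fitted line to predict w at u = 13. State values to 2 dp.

Sums needed: Σu·u = 110, Σu = 6, Σ1 = 7.
And Σu·w = -109, Σw = -17.
AᵀA·[m, c]ᵀ = Aᵀw becomes [[110, 6]; [6, 7]]·[m, c]ᵀ = [-109, -17]ᵀ.
det = 110·7 − 6² = 734.
m = ((-109)·7 − 6·(-17))/734 = -661/734; c = (110·(-17) − 6·(-109))/734 = -608/367.
At u = 13: ŵ = (-661/734)·(13) + (-608/367)·(1) = -9809/734.

ŵ = -13.36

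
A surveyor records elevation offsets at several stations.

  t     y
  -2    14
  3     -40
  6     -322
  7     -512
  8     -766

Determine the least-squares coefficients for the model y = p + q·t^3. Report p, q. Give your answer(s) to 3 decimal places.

From the data, Σ1 = 5, Σt^3 = 1090, Σt^3·t^3 = 427242.
Right-hand side: Σy = -1626, Σt^3·y = -638552.
det = 5·427242 − 1090² = 948110.
p = ((-1626)·427242 − 1090·(-638552))/948110 = 663094/474055; q = (5·(-638552) − 1090·(-1626))/948110 = -142042/94811.

p = 1.399, q = -1.498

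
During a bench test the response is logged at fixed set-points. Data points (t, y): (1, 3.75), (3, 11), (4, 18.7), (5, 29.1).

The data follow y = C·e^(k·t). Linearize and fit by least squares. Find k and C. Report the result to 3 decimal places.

k = 0.517, C = 2.282

Linearized form: ln y = k·t + ln C. From the 4 transformed points,
XᵀX = [[51.0000, 13.0000]; [13.0000, 4]], rhs = [37.0832, 10.0189]ᵀ  (here Σt = 13.0000, Σ(t)² = 51.0000, Σln y = 10.0189, Σt·ln y = 37.0832).
Solving (det = 35.0000): k = 0.51677, ln C = 0.82522, so C = exp(0.82522) = 2.28238.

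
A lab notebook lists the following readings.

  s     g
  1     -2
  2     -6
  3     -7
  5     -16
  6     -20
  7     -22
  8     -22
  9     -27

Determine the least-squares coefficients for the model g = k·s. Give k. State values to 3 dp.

Entries of XᵀX: Σs·s = 269.
Moment sums: Σs·g = -808.
k = (-808)/269 = -3.00372.

k = -3.004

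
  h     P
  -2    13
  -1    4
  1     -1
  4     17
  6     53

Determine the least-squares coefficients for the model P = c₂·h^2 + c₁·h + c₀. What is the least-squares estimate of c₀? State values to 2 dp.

c₀ = -1.07

MᵀM·[c₂, c₁, c₀]ᵀ = MᵀP reads: 1570·c₂ + 272·c₁ + 58·c₀ = 2235;  272·c₂ + 58·c₁ + 8·c₀ = 355;  58·c₂ + 8·c₁ + 5·c₀ = 86.
Row-reducing yields c₂ = 42431/21102, c₁ = -66727/21102, c₀ = -3747/3517.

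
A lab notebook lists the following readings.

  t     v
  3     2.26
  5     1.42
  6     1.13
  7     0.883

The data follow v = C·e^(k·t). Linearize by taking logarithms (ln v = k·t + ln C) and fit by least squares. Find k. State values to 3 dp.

Taking logs, ln v = k·t + ln C, so regress ln v on t.
Over the data: Σt = 21.0000, Σ(t)² = 119.0000, Σln v = 1.1638, Σt·ln v = 4.0617.
Normal system: [[119.0000, 21.0000]; [21.0000, 4]]·[k, ln C]ᵀ = [4.0617, 1.1638]ᵀ.
Slope k = (n·Σt·ln v − Σt·Σln v)/(n·Σ(t)² − (Σt)²) = (4·4.0617 − 21.0000·1.1638)/35.0000 = -0.23409; ln C = (Σln v − k·Σt)/n = 1.51995.

k = -0.234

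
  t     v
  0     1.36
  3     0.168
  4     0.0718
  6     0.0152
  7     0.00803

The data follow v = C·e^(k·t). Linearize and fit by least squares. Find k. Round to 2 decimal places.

k = -0.74

With ln vᵢ as the transformed response and tᵢ as the regressor:
Σt = 20.0000, Σ(t)² = 110.0000, Σln v = -13.1212, Σt·ln v = -74.7776.
Equations: 110.0000·k + 20.0000·ln C = -74.7776;  20.0000·k + 5·ln C = -13.1212.
Δ = 110.0000·5 − (20.0000)² = 150.0000; k = (-74.7776·5 − 20.0000·-13.1212)/150.0000 = -0.74309, ln C = (110.0000·-13.1212 − 20.0000·-74.7776)/150.0000 = 0.34813.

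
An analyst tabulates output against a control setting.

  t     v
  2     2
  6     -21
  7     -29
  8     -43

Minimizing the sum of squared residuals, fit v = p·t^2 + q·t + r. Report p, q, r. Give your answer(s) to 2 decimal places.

p = -0.94, q = 1.97, r = 1.76

Setting ∂/∂p … = 0 gives: 7809·p + 1079·q + 153·r = -4921;  1079·p + 153·q + 23·r = -669;  153·p + 23·q + 4·r = -91.
Inverting the 3×3 Gram matrix, [p, q, r]ᵀ = [-1689/1804, 3547/1804, 72/41]ᵀ.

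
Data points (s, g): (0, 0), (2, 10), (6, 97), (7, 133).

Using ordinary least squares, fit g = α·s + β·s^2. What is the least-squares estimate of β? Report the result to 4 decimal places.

β = 2.8044

Compute the Gram sums: Σs·s = 89, Σs·s^2 = 567, Σs^2·s^2 = 3713.
Moment sums: Σs·g = 1533, Σs^2·g = 10049.
So AᵀA·[α, β]ᵀ = Aᵀg: [[89, 567]; [567, 3713]]·[α, β]ᵀ = [1533, 10049]ᵀ.
Eliminating β: 3713·(row 1) − 567·(row 2) gives 8968·α = 3713·1533 − 567·10049 = -5754, so α = -2877/4484.
Then β = (10049 − 567·(-2877/4484))/3713 = 12575/4484.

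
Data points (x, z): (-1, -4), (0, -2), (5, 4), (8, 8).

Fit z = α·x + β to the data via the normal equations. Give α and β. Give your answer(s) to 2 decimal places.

α = 1.30, β = -2.39

Sums needed: Σx·x = 90, Σx = 12, Σ1 = 4.
Right-hand side: Σx·z = 88, Σz = 6.
MᵀM·[α, β]ᵀ = Mᵀz becomes [[90, 12]; [12, 4]]·[α, β]ᵀ = [88, 6]ᵀ.
Eliminating β: 4·(row 1) − 12·(row 2) gives 216·α = 4·88 − 12·6 = 280, so α = 35/27.
Then β = (6 − 12·(35/27))/4 = -43/18.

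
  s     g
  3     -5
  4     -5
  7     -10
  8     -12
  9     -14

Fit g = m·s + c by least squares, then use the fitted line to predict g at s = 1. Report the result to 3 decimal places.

ĝ = -1.090

Normal-equation sums: Σs·s = 219, Σs = 31, Σ1 = 5.
Moment sums: Σs·g = -327, Σg = -46.
Δ = 219·5 − 31² = 134.
m = ((-327)·5 − 31·(-46))/134 = -209/134; c = (219·(-46) − 31·(-327))/134 = 63/134.
At s = 1: ĝ = (-209/134)·(1) + (63/134)·(1) = -73/67.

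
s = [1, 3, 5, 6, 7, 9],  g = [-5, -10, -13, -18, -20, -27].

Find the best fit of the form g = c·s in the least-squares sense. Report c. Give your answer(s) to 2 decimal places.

AᵀA·[c]ᵀ = Aᵀg reads: 201·c = -591.
(Σs·s = 201, Σs·g = -591.)
Hence c = -591 / 201 ≈ -2.9403.

c = -2.94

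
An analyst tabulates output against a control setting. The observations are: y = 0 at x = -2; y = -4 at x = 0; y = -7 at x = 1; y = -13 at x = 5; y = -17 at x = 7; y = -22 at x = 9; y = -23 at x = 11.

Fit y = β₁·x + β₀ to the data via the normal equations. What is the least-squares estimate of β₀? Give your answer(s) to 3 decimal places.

β₀ = -4.239

Normal-equation sums: Σx·x = 281, Σx = 31, Σ1 = 7.
Right-hand side: Σx·y = -642, Σy = -86.
MᵀM·[β₁, β₀]ᵀ = Mᵀy becomes [[281, 31]; [31, 7]]·[β₁, β₀]ᵀ = [-642, -86]ᵀ.
det = 281·7 − 31² = 1006.
β₁ = ((-642)·7 − 31·(-86))/1006 = -914/503; β₀ = (281·(-86) − 31·(-642))/1006 = -2132/503.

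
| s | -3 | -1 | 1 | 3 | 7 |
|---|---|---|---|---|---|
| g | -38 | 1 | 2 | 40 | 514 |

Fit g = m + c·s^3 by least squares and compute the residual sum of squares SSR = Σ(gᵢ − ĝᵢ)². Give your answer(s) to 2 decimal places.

SSR = 5.88

Compute the Gram sums: Σ1 = 5, Σs^3 = 343, Σs^3·s^3 = 119109.
For Xᵀg: Σg = 519, Σs^3·g = 178409.
Normal equations: [[5, 343]; [343, 119109]]·[m, c]ᵀ = [519, 178409]ᵀ.
Determinant 5·119109 − 343² = 477896.
m = (519·119109 − 343·178409)/477896 = 155821/119474; c = (5·178409 − 343·519)/477896 = 178507/119474.
Residuals: 61928/59737, 71080/59737, -47690/59737, -98275/59737, 12957/59737; SSR = 351334/59737.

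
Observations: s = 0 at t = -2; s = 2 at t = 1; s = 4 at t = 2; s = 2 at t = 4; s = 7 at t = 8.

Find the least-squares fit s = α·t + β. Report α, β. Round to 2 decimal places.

The normal equations are: 89·α + 13·β = 74;  13·α + 5·β = 15.
Eliminating β: 5·(row 1) − 13·(row 2) gives 276·α = 5·74 − 13·15 = 175, so α = 175/276.
Then β = (15 − 13·(175/276))/5 = 373/276.

α = 0.63, β = 1.35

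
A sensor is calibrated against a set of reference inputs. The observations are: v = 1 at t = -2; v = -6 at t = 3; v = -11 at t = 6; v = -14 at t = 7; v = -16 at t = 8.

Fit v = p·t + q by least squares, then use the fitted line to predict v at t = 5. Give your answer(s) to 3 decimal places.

Entries of XᵀX: Σt·t = 162, Σt = 22, Σ1 = 5.
Moment sums: Σt·v = -312, Σv = -46.
Determinant 162·5 − 22² = 326.
p = ((-312)·5 − 22·(-46))/326 = -274/163; q = (162·(-46) − 22·(-312))/326 = -294/163.
At t = 5: v̂ = (-274/163)·(5) + (-294/163)·(1) = -1664/163.

v̂ = -10.209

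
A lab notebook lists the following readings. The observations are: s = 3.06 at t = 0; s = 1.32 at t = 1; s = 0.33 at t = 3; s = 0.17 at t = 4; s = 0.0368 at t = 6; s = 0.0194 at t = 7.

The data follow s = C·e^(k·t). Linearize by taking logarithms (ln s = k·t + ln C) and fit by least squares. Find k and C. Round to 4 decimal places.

k = -0.7199, C = 2.8997

Linearized form: ln s = k·t + ln C. From the 6 transformed points,
XᵀX = [[111.0000, 21.0000]; [21.0000, 6]], rhs = [-57.5471, -8.7293]ᵀ  (here Σt = 21.0000, Σ(t)² = 111.0000, Σln s = -8.7293, Σt·ln s = -57.5471).
Slope k = (n·Σt·ln s − Σt·Σln s)/(n·Σ(t)² − (Σt)²) = (6·-57.5471 − 21.0000·-8.7293)/225.0000 = -0.71985; ln C = (Σln s − k·Σt)/n = 1.06460, so C = exp(1.06460) = 2.89969.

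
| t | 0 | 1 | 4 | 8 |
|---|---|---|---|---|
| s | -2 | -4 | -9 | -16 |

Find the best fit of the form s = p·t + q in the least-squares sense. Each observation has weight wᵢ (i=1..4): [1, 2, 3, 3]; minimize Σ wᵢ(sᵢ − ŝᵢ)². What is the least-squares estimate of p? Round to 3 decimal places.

p = -1.730

Compute the Gram sums: Σwᵢ·t·t = 242, Σwᵢ·t = 38, Σwᵢ·1 = 9.
And Σwᵢ·t·s = -500, Σwᵢ·s = -85.
Normal equations: [[242, 38]; [38, 9]]·[p, q]ᵀ = [-500, -85]ᵀ.
Determinant 242·9 − 38² = 734.
p = ((-500)·9 − 38·(-85))/734 = -635/367; q = (242·(-85) − 38·(-500))/734 = -785/367.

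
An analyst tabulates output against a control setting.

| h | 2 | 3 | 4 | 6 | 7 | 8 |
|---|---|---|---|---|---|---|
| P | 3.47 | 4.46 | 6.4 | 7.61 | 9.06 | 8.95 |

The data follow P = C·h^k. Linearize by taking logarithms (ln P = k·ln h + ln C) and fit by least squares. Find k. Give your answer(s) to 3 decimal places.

Taking logs, ln P = k·ln h + ln C, so regress ln P on ln h.
Σln h = 8.9952, Σ(ln h)² = 14.9303, Σln P = 11.0206, Σln h·ln P = 17.5606.
Equations: 14.9303·k + 8.9952·ln C = 17.5606;  8.9952·k + 6·ln C = 11.0206.
Δ = 14.9303·6 − (8.9952)² = 8.6686; k = (17.5606·6 − 8.9952·11.0206)/8.6686 = 0.71888, ln C = (14.9303·11.0206 − 8.9952·17.5606)/8.6686 = 0.75903.

k = 0.719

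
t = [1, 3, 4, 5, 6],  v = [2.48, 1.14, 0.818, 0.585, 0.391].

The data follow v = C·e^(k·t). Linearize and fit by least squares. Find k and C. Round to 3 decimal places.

Let Y = ln v. Fitting Y = k·t + ln C by least squares:
AᵀA = [[87.0000, 19.0000]; [19.0000, 5]], rhs = [-7.8172, -0.6368]ᵀ  (here Σt = 19.0000, Σ(t)² = 87.0000, Σln v = -0.6368, Σt·ln v = -7.8172).
Solving (det = 74.0000): k = -0.36469, ln C = 1.25846, so C = exp(1.25846) = 3.52000.

k = -0.365, C = 3.520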